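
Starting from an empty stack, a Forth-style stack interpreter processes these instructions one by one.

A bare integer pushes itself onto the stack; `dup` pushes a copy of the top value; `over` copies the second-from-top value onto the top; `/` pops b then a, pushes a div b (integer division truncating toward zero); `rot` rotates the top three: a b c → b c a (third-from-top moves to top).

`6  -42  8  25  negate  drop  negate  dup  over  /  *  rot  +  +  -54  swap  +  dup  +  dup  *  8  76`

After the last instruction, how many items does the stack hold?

3

6       [6]
-42     [6, -42]
8       [6, -42, 8]
25      [6, -42, 8, 25]
negate  [6, -42, 8, -25]
drop    [6, -42, 8]
negate  [6, -42, -8]
dup     [6, -42, -8, -8]
over    [6, -42, -8, -8, -8]
/       [6, -42, -8, 1]
*       [6, -42, -8]
rot     [-42, -8, 6]
+       [-42, -2]
+       [-44]
-54     [-44, -54]
swap    [-54, -44]
+       [-98]
dup     [-98, -98]
+       [-196]
dup     [-196, -196]
*       [38416]
8       [38416, 8]
76      [38416, 8, 76]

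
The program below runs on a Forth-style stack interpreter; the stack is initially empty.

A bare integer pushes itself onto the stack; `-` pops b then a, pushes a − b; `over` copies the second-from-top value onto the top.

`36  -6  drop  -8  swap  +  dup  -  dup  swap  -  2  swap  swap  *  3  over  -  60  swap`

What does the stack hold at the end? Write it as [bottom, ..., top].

[0, 60, 3]

36   → 36
-6   → 36 -6
drop → 36
-8   → 36 -8
swap → -8 36
+    → 28
dup  → 28 28
-    → 0
dup  → 0 0
swap → 0 0
-    → 0
2    → 0 2
swap → 2 0
swap → 0 2
*    → 0
3    → 0 3
over → 0 3 0
-    → 0 3
60   → 0 3 60
swap → 0 60 3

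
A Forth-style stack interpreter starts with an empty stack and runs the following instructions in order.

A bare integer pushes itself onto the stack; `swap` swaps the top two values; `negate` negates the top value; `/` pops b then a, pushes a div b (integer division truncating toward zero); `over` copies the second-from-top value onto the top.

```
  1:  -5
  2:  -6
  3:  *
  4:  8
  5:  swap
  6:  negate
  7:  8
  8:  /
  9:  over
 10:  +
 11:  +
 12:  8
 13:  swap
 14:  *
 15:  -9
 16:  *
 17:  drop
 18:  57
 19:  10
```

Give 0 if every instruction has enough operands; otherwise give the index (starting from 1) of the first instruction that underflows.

0

-5     -> -5
-6     -> -5 -6
*      -> 30
8      -> 30 8
swap   -> 8 30
negate -> 8 -30
8      -> 8 -30 8
/      -> 8 -3
over   -> 8 -3 8
+      -> 8 5
+      -> 13
8      -> 13 8
swap   -> 8 13
*      -> 104
-9     -> 104 -9
*      -> -936
drop   -> (empty)
57     -> 57
10     -> 57 10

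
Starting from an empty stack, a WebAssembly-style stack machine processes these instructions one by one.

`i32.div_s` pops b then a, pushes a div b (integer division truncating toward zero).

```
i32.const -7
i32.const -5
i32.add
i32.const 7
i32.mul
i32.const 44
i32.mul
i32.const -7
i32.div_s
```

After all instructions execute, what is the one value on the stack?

528

i32.const -7 -> -7
i32.const -5 -> -7 -5
i32.add      -> -12
i32.const 7  -> -12 7
i32.mul      -> -84
i32.const 44 -> -84 44
i32.mul      -> -3696
i32.const -7 -> -3696 -7
i32.div_s    -> 528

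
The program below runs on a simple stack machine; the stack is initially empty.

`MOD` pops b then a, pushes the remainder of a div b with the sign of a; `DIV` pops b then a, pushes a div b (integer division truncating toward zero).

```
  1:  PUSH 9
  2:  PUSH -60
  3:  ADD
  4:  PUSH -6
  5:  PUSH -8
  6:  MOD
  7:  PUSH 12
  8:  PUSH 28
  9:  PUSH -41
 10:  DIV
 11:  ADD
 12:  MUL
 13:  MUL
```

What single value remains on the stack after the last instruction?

3672

PUSH 9    9
PUSH -60  9 -60
ADD       -51
PUSH -6   -51 -6
PUSH -8   -51 -6 -8
MOD       -51 -6
PUSH 12   -51 -6 12
PUSH 28   -51 -6 12 28
PUSH -41  -51 -6 12 28 -41
DIV       -51 -6 12 0
ADD       -51 -6 12
MUL       -51 -72
MUL       3672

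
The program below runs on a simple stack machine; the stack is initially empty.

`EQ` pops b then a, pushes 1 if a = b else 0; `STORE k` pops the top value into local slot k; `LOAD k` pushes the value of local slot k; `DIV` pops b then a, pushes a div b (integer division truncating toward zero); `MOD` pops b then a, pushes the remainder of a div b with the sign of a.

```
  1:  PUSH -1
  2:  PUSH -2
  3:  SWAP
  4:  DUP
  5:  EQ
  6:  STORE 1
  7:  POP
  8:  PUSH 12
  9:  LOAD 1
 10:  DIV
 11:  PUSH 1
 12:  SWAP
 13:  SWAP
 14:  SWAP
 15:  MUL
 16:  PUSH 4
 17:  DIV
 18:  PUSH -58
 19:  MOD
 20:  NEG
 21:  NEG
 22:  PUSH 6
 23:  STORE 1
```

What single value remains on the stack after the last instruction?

3

PUSH -1  -> -1
PUSH -2  -> -1 -2
SWAP     -> -2 -1
DUP      -> -2 -1 -1
EQ       -> -2 1
STORE 1  -> -2
POP      -> (empty)
PUSH 12  -> 12
LOAD 1   -> 12 1
DIV      -> 12
PUSH 1   -> 12 1
SWAP     -> 1 12
SWAP     -> 12 1
SWAP     -> 1 12
MUL      -> 12
PUSH 4   -> 12 4
DIV      -> 3
PUSH -58 -> 3 -58
MOD      -> 3
NEG      -> -3
NEG      -> 3
PUSH 6   -> 3 6
STORE 1  -> 3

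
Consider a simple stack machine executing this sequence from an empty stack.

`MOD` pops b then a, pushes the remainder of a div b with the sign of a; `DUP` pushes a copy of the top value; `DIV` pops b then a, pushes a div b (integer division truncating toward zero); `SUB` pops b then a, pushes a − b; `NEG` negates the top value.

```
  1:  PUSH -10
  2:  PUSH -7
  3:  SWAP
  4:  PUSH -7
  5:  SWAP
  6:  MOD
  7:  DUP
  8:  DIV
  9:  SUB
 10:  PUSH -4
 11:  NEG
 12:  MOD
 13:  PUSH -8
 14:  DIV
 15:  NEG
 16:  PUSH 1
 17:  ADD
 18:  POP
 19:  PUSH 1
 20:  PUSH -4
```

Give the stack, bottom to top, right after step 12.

PUSH -10  [-10]
PUSH -7   [-10, -7]
SWAP      [-7, -10]
PUSH -7   [-7, -10, -7]
SWAP      [-7, -7, -10]
MOD       [-7, -7]
DUP       [-7, -7, -7]
DIV       [-7, 1]
SUB       [-8]
PUSH -4   [-8, -4]
NEG       [-8, 4]
MOD       [0]

[0]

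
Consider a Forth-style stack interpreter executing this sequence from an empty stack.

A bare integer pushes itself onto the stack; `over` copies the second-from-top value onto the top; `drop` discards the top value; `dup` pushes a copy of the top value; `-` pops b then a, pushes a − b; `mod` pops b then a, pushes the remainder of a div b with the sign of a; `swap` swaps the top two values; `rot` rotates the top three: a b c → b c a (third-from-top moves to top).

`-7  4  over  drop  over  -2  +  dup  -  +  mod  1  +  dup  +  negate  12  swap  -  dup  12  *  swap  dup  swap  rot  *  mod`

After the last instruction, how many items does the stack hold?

1

-7     → -7
4      → -7 4
over   → -7 4 -7
drop   → -7 4
over   → -7 4 -7
-2     → -7 4 -7 -2
+      → -7 4 -9
dup    → -7 4 -9 -9
-      → -7 4 0
+      → -7 4
mod    → -3
1      → -3 1
+      → -2
dup    → -2 -2
+      → -4
negate → 4
12     → 4 12
swap   → 12 4
-      → 8
dup    → 8 8
12     → 8 8 12
*      → 8 96
swap   → 96 8
dup    → 96 8 8
swap   → 96 8 8
rot    → 8 8 96
*      → 8 768
mod    → 8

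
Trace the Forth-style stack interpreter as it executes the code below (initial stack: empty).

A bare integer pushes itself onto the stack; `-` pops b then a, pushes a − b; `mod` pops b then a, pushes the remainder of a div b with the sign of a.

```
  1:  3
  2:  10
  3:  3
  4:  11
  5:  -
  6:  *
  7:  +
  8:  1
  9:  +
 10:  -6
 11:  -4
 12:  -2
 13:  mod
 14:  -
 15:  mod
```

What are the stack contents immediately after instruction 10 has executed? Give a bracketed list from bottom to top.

[-76, -6]

3  → [3]
10 → [3, 10]
3  → [3, 10, 3]
11 → [3, 10, 3, 11]
-  → [3, 10, -8]
*  → [3, -80]
+  → [-77]
1  → [-77, 1]
+  → [-76]
-6 → [-76, -6]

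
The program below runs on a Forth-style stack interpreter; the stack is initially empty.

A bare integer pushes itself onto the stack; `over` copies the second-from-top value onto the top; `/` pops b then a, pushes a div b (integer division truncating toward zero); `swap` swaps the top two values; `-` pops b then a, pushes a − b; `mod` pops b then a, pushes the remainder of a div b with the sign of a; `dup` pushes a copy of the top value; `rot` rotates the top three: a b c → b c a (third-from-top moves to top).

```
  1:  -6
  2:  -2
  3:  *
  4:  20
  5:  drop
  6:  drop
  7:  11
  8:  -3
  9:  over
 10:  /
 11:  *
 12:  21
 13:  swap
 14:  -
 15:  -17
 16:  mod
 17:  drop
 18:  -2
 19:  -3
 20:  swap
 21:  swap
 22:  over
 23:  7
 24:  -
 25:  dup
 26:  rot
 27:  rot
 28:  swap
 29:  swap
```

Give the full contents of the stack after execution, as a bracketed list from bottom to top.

-6    -6
-2    -6 -2
*     12
20    12 20
drop  12
drop  (empty)
11    11
-3    11 -3
over  11 -3 11
/     11 0
*     0
21    0 21
swap  21 0
-     21
-17   21 -17
mod   4
drop  (empty)
-2    -2
-3    -2 -3
swap  -3 -2
swap  -2 -3
over  -2 -3 -2
7     -2 -3 -2 7
-     -2 -3 -9
dup   -2 -3 -9 -9
rot   -2 -9 -9 -3
rot   -2 -9 -3 -9
swap  -2 -9 -9 -3
swap  -2 -9 -3 -9

[-2, -9, -3, -9]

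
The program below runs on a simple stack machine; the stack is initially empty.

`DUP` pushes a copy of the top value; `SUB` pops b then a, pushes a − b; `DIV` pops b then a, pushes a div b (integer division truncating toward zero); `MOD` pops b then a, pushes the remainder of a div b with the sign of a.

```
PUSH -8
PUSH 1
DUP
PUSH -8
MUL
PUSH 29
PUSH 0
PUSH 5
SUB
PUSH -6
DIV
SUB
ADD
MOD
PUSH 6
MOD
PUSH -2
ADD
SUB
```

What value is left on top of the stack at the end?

-7

PUSH -8 → -8
PUSH 1  → -8 1
DUP     → -8 1 1
PUSH -8 → -8 1 1 -8
MUL     → -8 1 -8
PUSH 29 → -8 1 -8 29
PUSH 0  → -8 1 -8 29 0
PUSH 5  → -8 1 -8 29 0 5
SUB     → -8 1 -8 29 -5
PUSH -6 → -8 1 -8 29 -5 -6
DIV     → -8 1 -8 29 0
SUB     → -8 1 -8 29
ADD     → -8 1 21
MOD     → -8 1
PUSH 6  → -8 1 6
MOD     → -8 1
PUSH -2 → -8 1 -2
ADD     → -8 -1
SUB     → -7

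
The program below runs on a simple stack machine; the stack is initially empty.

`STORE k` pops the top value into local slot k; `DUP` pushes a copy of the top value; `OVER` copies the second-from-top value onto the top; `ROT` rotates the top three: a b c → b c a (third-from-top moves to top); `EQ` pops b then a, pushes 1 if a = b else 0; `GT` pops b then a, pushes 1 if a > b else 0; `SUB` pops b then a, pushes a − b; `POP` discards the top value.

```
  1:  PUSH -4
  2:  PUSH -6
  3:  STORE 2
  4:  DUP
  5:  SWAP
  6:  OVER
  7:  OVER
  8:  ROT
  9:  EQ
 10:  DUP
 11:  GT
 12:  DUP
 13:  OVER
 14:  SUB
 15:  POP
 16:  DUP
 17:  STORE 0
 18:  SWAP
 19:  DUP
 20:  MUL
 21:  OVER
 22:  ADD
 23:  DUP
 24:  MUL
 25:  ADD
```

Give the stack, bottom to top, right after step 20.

PUSH -4  -4
PUSH -6  -4 -6
STORE 2  -4
DUP      -4 -4
SWAP     -4 -4
OVER     -4 -4 -4
OVER     -4 -4 -4 -4
ROT      -4 -4 -4 -4
EQ       -4 -4 1
DUP      -4 -4 1 1
GT       -4 -4 0
DUP      -4 -4 0 0
OVER     -4 -4 0 0 0
SUB      -4 -4 0 0
POP      -4 -4 0
DUP      -4 -4 0 0
STORE 0  -4 -4 0
SWAP     -4 0 -4
DUP      -4 0 -4 -4
MUL      -4 0 16

[-4, 0, 16]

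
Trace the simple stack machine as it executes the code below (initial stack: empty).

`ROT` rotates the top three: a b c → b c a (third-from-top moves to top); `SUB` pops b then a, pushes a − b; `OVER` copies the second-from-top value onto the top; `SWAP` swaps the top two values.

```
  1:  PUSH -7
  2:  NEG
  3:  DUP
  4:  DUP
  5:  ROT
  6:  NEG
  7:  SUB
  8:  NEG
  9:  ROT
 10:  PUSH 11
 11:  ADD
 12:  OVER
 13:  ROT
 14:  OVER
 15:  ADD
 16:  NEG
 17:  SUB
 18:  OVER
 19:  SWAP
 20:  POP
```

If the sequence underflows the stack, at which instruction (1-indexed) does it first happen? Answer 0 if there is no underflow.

9

PUSH -7 → -7
NEG     → 7
DUP     → 7 7
DUP     → 7 7 7
ROT     → 7 7 7
NEG     → 7 7 -7
SUB     → 7 14
NEG     → 7 -14
ROT  — needs 3 operands, stack has 2 → underflow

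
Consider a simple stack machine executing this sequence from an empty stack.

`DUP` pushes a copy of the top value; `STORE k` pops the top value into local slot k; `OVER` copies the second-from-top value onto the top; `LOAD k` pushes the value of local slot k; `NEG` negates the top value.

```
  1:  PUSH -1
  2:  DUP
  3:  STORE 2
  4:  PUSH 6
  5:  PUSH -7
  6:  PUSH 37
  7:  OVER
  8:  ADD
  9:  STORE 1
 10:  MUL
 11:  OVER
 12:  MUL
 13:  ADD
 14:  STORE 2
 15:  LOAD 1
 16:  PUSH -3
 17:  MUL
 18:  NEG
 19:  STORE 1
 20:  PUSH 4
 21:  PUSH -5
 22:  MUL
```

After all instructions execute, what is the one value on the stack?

-20

PUSH -1 -> -1
DUP     -> -1 -1
STORE 2 -> -1
PUSH 6  -> -1 6
PUSH -7 -> -1 6 -7
PUSH 37 -> -1 6 -7 37
OVER    -> -1 6 -7 37 -7
ADD     -> -1 6 -7 30
STORE 1 -> -1 6 -7
MUL     -> -1 -42
OVER    -> -1 -42 -1
MUL     -> -1 42
ADD     -> 41
STORE 2 -> (empty)
LOAD 1  -> 30
PUSH -3 -> 30 -3
MUL     -> -90
NEG     -> 90
STORE 1 -> (empty)
PUSH 4  -> 4
PUSH -5 -> 4 -5
MUL     -> -20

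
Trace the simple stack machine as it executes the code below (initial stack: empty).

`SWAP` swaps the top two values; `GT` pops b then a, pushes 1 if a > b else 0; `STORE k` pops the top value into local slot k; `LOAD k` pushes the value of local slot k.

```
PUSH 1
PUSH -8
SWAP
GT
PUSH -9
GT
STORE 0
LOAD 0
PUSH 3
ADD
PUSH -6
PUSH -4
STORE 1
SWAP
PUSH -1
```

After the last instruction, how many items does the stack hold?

3

PUSH 1  : 1
PUSH -8 : 1 -8
SWAP    : -8 1
GT      : 0
PUSH -9 : 0 -9
GT      : 1
STORE 0 : (empty)
LOAD 0  : 1
PUSH 3  : 1 3
ADD     : 4
PUSH -6 : 4 -6
PUSH -4 : 4 -6 -4
STORE 1 : 4 -6
SWAP    : -6 4
PUSH -1 : -6 4 -1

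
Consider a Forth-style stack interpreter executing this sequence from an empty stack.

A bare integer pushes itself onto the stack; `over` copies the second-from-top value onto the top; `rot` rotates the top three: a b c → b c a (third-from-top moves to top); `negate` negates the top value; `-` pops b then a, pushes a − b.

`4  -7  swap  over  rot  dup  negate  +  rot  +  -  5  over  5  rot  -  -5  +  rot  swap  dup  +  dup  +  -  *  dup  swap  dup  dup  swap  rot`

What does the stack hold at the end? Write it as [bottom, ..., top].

[-99, -99, -99, -99]

4      → [4]
-7     → [4, -7]
swap   → [-7, 4]
over   → [-7, 4, -7]
rot    → [4, -7, -7]
dup    → [4, -7, -7, -7]
negate → [4, -7, -7, 7]
+      → [4, -7, 0]
rot    → [-7, 0, 4]
+      → [-7, 4]
-      → [-11]
5      → [-11, 5]
over   → [-11, 5, -11]
5      → [-11, 5, -11, 5]
rot    → [-11, -11, 5, 5]
-      → [-11, -11, 0]
-5     → [-11, -11, 0, -5]
+      → [-11, -11, -5]
rot    → [-11, -5, -11]
swap   → [-11, -11, -5]
dup    → [-11, -11, -5, -5]
+      → [-11, -11, -10]
dup    → [-11, -11, -10, -10]
+      → [-11, -11, -20]
-      → [-11, 9]
*      → [-99]
dup    → [-99, -99]
swap   → [-99, -99]
dup    → [-99, -99, -99]
dup    → [-99, -99, -99, -99]
swap   → [-99, -99, -99, -99]
rot    → [-99, -99, -99, -99]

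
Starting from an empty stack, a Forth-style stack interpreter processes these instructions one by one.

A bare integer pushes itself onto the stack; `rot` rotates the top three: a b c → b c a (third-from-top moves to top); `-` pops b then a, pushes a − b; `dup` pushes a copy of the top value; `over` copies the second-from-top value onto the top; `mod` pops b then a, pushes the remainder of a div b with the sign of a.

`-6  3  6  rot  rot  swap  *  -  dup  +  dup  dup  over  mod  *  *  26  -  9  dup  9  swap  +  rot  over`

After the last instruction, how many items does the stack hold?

-6   : [-6]
3    : [-6, 3]
6    : [-6, 3, 6]
rot  : [3, 6, -6]
rot  : [6, -6, 3]
swap : [6, 3, -6]
*    : [6, -18]
-    : [24]
dup  : [24, 24]
+    : [48]
dup  : [48, 48]
dup  : [48, 48, 48]
over : [48, 48, 48, 48]
mod  : [48, 48, 0]
*    : [48, 0]
*    : [0]
26   : [0, 26]
-    : [-26]
9    : [-26, 9]
dup  : [-26, 9, 9]
9    : [-26, 9, 9, 9]
swap : [-26, 9, 9, 9]
+    : [-26, 9, 18]
rot  : [9, 18, -26]
over : [9, 18, -26, 18]

4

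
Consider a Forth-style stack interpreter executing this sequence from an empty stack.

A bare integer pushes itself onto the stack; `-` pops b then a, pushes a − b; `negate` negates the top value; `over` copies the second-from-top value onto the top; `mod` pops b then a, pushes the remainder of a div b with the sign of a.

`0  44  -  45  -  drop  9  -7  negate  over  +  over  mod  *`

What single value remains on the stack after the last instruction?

0       [0]
44      [0, 44]
-       [-44]
45      [-44, 45]
-       [-89]
drop    []
9       [9]
-7      [9, -7]
negate  [9, 7]
over    [9, 7, 9]
+       [9, 16]
over    [9, 16, 9]
mod     [9, 7]
*       [63]

63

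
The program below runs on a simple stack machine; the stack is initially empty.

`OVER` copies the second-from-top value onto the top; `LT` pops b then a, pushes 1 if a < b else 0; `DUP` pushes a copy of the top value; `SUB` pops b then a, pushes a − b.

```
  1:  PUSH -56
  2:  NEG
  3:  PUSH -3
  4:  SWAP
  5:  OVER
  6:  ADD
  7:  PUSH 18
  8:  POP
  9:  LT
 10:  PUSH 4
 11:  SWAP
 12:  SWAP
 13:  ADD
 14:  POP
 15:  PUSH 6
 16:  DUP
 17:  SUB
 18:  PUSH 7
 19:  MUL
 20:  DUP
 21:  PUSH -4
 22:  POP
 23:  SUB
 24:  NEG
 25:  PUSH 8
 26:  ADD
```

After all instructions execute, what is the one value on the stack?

8

PUSH -56 -> -56
NEG      -> 56
PUSH -3  -> 56 -3
SWAP     -> -3 56
OVER     -> -3 56 -3
ADD      -> -3 53
PUSH 18  -> -3 53 18
POP      -> -3 53
LT       -> 1
PUSH 4   -> 1 4
SWAP     -> 4 1
SWAP     -> 1 4
ADD      -> 5
POP      -> (empty)
PUSH 6   -> 6
DUP      -> 6 6
SUB      -> 0
PUSH 7   -> 0 7
MUL      -> 0
DUP      -> 0 0
PUSH -4  -> 0 0 -4
POP      -> 0 0
SUB      -> 0
NEG      -> 0
PUSH 8   -> 0 8
ADD      -> 8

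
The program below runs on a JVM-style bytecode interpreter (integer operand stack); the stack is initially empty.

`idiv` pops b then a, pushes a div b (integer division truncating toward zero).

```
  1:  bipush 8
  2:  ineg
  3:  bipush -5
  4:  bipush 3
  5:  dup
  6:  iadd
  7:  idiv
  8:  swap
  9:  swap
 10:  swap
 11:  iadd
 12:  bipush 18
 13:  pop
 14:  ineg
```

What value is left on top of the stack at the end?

bipush 8   [8]
ineg       [-8]
bipush -5  [-8, -5]
bipush 3   [-8, -5, 3]
dup        [-8, -5, 3, 3]
iadd       [-8, -5, 6]
idiv       [-8, 0]
swap       [0, -8]
swap       [-8, 0]
swap       [0, -8]
iadd       [-8]
bipush 18  [-8, 18]
pop        [-8]
ineg       [8]

8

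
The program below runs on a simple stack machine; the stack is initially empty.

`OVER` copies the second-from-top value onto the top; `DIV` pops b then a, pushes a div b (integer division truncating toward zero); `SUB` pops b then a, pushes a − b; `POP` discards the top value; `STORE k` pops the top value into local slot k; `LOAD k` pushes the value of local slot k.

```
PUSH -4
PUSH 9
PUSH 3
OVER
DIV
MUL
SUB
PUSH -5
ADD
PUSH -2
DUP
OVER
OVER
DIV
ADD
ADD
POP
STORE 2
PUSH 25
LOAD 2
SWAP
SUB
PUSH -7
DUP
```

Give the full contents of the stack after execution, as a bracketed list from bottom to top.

[-34, -7, -7]

PUSH -4 -> -4
PUSH 9  -> -4 9
PUSH 3  -> -4 9 3
OVER    -> -4 9 3 9
DIV     -> -4 9 0
MUL     -> -4 0
SUB     -> -4
PUSH -5 -> -4 -5
ADD     -> -9
PUSH -2 -> -9 -2
DUP     -> -9 -2 -2
OVER    -> -9 -2 -2 -2
OVER    -> -9 -2 -2 -2 -2
DIV     -> -9 -2 -2 1
ADD     -> -9 -2 -1
ADD     -> -9 -3
POP     -> -9
STORE 2 -> (empty)
PUSH 25 -> 25
LOAD 2  -> 25 -9
SWAP    -> -9 25
SUB     -> -34
PUSH -7 -> -34 -7
DUP     -> -34 -7 -7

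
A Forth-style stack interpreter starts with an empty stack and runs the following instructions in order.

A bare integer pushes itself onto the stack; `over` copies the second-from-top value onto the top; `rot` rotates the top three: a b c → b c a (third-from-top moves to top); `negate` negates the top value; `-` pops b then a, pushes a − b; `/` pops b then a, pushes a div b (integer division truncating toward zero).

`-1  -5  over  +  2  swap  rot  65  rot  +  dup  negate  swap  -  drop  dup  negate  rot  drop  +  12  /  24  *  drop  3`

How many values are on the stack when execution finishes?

-1      -1
-5      -1 -5
over    -1 -5 -1
+       -1 -6
2       -1 -6 2
swap    -1 2 -6
rot     2 -6 -1
65      2 -6 -1 65
rot     2 -1 65 -6
+       2 -1 59
dup     2 -1 59 59
negate  2 -1 59 -59
swap    2 -1 -59 59
-       2 -1 -118
drop    2 -1
dup     2 -1 -1
negate  2 -1 1
rot     -1 1 2
drop    -1 1
+       0
12      0 12
/       0
24      0 24
*       0
drop    (empty)
3       3

1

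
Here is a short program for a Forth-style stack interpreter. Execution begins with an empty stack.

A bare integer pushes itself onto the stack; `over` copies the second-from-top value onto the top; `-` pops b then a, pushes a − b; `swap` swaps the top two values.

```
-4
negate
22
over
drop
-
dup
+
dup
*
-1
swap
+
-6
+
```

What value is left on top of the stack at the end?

-4     → -4
negate → 4
22     → 4 22
over   → 4 22 4
drop   → 4 22
-      → -18
dup    → -18 -18
+      → -36
dup    → -36 -36
*      → 1296
-1     → 1296 -1
swap   → -1 1296
+      → 1295
-6     → 1295 -6
+      → 1289

1289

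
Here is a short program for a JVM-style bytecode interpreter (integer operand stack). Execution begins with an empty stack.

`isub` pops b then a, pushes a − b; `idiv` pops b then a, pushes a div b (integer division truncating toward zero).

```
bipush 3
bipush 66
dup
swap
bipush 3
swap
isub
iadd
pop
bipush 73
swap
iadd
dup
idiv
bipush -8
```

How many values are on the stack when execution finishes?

bipush 3   [3]
bipush 66  [3, 66]
dup        [3, 66, 66]
swap       [3, 66, 66]
bipush 3   [3, 66, 66, 3]
swap       [3, 66, 3, 66]
isub       [3, 66, -63]
iadd       [3, 3]
pop        [3]
bipush 73  [3, 73]
swap       [73, 3]
iadd       [76]
dup        [76, 76]
idiv       [1]
bipush -8  [1, -8]

2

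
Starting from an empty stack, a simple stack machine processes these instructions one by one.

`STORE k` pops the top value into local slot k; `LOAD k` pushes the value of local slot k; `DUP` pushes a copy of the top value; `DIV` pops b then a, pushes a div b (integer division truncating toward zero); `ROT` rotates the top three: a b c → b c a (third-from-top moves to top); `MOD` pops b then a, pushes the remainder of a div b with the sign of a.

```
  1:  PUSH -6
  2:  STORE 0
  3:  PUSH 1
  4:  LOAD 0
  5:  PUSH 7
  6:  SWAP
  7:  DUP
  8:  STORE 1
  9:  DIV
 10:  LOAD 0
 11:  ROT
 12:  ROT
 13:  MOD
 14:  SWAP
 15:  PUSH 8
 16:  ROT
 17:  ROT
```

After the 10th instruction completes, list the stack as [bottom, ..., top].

PUSH -6  [-6]
STORE 0  []
PUSH 1   [1]
LOAD 0   [1, -6]
PUSH 7   [1, -6, 7]
SWAP     [1, 7, -6]
DUP      [1, 7, -6, -6]
STORE 1  [1, 7, -6]
DIV      [1, -1]
LOAD 0   [1, -1, -6]

[1, -1, -6]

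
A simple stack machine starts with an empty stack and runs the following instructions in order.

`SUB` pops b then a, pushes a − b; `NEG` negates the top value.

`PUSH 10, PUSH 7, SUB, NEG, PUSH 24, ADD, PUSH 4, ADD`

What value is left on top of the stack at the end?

25

PUSH 10 : [10]
PUSH 7  : [10, 7]
SUB     : [3]
NEG     : [-3]
PUSH 24 : [-3, 24]
ADD     : [21]
PUSH 4  : [21, 4]
ADD     : [25]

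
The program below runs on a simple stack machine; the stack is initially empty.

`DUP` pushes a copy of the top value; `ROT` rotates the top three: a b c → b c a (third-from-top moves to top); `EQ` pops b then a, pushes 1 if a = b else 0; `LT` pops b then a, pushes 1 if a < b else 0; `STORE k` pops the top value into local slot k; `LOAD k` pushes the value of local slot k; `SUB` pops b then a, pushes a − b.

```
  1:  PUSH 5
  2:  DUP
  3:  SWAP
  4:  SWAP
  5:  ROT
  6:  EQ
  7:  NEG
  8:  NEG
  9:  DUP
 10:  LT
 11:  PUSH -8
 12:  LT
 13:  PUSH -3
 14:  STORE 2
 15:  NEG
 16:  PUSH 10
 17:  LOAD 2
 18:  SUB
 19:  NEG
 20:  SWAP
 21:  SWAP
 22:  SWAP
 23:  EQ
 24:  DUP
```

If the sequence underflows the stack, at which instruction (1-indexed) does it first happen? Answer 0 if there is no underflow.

5

PUSH 5  5
DUP     5 5
SWAP    5 5
SWAP    5 5
ROT  — needs 3 operands, stack has 2 → underflow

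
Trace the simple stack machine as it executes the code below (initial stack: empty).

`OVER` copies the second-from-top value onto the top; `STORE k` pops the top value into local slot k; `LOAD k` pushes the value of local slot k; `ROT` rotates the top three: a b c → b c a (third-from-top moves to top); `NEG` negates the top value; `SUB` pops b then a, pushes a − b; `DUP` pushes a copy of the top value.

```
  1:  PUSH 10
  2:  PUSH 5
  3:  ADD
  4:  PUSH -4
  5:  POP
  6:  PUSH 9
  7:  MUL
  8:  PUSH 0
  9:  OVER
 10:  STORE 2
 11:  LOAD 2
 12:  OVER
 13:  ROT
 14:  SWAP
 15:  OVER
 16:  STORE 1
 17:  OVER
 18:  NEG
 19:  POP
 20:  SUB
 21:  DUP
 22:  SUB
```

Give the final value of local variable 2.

PUSH 10 → [10]
PUSH 5  → [10, 5]
ADD     → [15]
PUSH -4 → [15, -4]
POP     → [15]
PUSH 9  → [15, 9]
MUL     → [135]
PUSH 0  → [135, 0]
OVER    → [135, 0, 135]
STORE 2 → [135, 0]
LOAD 2  → [135, 0, 135]
OVER    → [135, 0, 135, 0]
ROT     → [135, 135, 0, 0]
SWAP    → [135, 135, 0, 0]
OVER    → [135, 135, 0, 0, 0]
STORE 1 → [135, 135, 0, 0]
OVER    → [135, 135, 0, 0, 0]
NEG     → [135, 135, 0, 0, 0]
POP     → [135, 135, 0, 0]
SUB     → [135, 135, 0]
DUP     → [135, 135, 0, 0]
SUB     → [135, 135, 0]

135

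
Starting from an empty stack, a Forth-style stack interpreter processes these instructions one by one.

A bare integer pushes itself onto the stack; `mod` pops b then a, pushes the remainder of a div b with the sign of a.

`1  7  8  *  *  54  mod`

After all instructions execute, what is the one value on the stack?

1   : 1
7   : 1 7
8   : 1 7 8
*   : 1 56
*   : 56
54  : 56 54
mod : 2

2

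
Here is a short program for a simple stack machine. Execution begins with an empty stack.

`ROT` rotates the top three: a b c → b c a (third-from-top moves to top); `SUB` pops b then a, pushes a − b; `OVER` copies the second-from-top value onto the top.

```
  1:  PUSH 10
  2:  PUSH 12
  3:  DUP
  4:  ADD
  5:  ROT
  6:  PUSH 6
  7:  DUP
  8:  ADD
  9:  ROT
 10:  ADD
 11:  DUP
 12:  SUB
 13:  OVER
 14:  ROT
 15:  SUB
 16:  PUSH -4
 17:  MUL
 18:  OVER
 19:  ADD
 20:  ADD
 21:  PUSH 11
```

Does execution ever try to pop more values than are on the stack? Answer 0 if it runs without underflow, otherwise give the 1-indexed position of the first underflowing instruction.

PUSH 10 -> 10
PUSH 12 -> 10 12
DUP     -> 10 12 12
ADD     -> 10 24
ROT  — needs 3 operands, stack has 2 → underflow

5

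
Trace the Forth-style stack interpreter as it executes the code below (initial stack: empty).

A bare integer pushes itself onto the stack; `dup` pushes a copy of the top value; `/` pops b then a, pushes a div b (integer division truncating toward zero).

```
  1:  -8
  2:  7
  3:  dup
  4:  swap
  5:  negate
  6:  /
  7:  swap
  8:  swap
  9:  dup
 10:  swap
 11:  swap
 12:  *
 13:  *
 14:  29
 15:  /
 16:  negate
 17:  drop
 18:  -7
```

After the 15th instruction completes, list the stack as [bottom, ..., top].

[0]

-8     : -8
7      : -8 7
dup    : -8 7 7
swap   : -8 7 7
negate : -8 7 -7
/      : -8 -1
swap   : -1 -8
swap   : -8 -1
dup    : -8 -1 -1
swap   : -8 -1 -1
swap   : -8 -1 -1
*      : -8 1
*      : -8
29     : -8 29
/      : 0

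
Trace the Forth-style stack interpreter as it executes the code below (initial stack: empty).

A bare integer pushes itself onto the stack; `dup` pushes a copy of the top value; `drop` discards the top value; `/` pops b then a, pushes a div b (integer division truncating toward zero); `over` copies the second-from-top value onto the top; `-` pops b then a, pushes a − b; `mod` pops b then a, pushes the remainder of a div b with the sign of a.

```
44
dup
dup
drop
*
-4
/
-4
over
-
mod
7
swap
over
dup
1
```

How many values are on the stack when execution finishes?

5

44   → 44
dup  → 44 44
dup  → 44 44 44
drop → 44 44
*    → 1936
-4   → 1936 -4
/    → -484
-4   → -484 -4
over → -484 -4 -484
-    → -484 480
mod  → -4
7    → -4 7
swap → 7 -4
over → 7 -4 7
dup  → 7 -4 7 7
1    → 7 -4 7 7 1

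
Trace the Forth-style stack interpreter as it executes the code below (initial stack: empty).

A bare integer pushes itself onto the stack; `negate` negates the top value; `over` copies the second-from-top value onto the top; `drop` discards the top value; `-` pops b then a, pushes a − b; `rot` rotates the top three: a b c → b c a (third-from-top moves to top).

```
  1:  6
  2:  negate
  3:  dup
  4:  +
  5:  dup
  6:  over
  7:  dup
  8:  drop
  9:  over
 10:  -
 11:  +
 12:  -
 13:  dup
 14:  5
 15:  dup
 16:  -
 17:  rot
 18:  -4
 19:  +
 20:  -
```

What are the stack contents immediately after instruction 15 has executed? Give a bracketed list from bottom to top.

6       6
negate  -6
dup     -6 -6
+       -12
dup     -12 -12
over    -12 -12 -12
dup     -12 -12 -12 -12
drop    -12 -12 -12
over    -12 -12 -12 -12
-       -12 -12 0
+       -12 -12
-       0
dup     0 0
5       0 0 5
dup     0 0 5 5

[0, 0, 5, 5]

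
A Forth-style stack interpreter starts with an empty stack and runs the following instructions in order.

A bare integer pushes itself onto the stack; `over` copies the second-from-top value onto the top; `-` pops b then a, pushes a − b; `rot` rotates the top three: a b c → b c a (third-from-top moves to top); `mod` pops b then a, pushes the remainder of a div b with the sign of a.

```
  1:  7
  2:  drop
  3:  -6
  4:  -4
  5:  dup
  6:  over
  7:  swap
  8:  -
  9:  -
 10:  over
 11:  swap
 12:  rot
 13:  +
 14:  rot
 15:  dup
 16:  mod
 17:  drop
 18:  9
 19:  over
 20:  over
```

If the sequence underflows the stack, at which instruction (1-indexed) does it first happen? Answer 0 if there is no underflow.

14

7     [7]
drop  []
-6    [-6]
-4    [-6, -4]
dup   [-6, -4, -4]
over  [-6, -4, -4, -4]
swap  [-6, -4, -4, -4]
-     [-6, -4, 0]
-     [-6, -4]
over  [-6, -4, -6]
swap  [-6, -6, -4]
rot   [-6, -4, -6]
+     [-6, -10]
rot  — needs 3 operands, stack has 2 → underflow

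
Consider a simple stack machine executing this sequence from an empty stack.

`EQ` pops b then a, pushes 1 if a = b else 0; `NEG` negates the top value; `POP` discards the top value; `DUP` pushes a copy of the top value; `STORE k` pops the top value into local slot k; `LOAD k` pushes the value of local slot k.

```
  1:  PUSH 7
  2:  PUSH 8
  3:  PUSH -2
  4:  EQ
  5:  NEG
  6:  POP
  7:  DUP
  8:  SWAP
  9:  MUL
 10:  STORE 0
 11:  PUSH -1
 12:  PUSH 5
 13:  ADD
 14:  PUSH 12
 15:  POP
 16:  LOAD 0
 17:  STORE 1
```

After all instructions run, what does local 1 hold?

PUSH 7  → [7]
PUSH 8  → [7, 8]
PUSH -2 → [7, 8, -2]
EQ      → [7, 0]
NEG     → [7, 0]
POP     → [7]
DUP     → [7, 7]
SWAP    → [7, 7]
MUL     → [49]
STORE 0 → []
PUSH -1 → [-1]
PUSH 5  → [-1, 5]
ADD     → [4]
PUSH 12 → [4, 12]
POP     → [4]
LOAD 0  → [4, 49]
STORE 1 → [4]

49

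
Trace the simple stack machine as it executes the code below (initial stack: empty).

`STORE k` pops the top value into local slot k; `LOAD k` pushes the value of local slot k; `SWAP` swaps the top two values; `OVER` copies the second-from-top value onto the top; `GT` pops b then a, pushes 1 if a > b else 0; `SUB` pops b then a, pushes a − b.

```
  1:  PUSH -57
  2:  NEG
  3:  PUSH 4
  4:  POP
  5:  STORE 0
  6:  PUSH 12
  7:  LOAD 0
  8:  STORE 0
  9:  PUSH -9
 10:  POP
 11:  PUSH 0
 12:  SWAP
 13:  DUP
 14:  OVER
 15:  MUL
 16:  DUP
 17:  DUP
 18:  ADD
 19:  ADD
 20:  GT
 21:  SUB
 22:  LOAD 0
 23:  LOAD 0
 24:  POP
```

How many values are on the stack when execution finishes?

PUSH -57 -> -57
NEG      -> 57
PUSH 4   -> 57 4
POP      -> 57
STORE 0  -> (empty)
PUSH 12  -> 12
LOAD 0   -> 12 57
STORE 0  -> 12
PUSH -9  -> 12 -9
POP      -> 12
PUSH 0   -> 12 0
SWAP     -> 0 12
DUP      -> 0 12 12
OVER     -> 0 12 12 12
MUL      -> 0 12 144
DUP      -> 0 12 144 144
DUP      -> 0 12 144 144 144
ADD      -> 0 12 144 288
ADD      -> 0 12 432
GT       -> 0 0
SUB      -> 0
LOAD 0   -> 0 57
LOAD 0   -> 0 57 57
POP      -> 0 57

2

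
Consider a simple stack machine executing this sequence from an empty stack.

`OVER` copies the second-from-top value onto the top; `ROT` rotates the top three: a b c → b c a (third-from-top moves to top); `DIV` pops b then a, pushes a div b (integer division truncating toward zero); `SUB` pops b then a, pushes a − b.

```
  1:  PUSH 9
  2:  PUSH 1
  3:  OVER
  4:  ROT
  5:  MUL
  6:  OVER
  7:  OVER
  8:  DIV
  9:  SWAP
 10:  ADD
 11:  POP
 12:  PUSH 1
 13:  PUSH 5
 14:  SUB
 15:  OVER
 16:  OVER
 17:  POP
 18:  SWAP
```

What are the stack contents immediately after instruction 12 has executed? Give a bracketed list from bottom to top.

PUSH 9  [9]
PUSH 1  [9, 1]
OVER    [9, 1, 9]
ROT     [1, 9, 9]
MUL     [1, 81]
OVER    [1, 81, 1]
OVER    [1, 81, 1, 81]
DIV     [1, 81, 0]
SWAP    [1, 0, 81]
ADD     [1, 81]
POP     [1]
PUSH 1  [1, 1]

[1, 1]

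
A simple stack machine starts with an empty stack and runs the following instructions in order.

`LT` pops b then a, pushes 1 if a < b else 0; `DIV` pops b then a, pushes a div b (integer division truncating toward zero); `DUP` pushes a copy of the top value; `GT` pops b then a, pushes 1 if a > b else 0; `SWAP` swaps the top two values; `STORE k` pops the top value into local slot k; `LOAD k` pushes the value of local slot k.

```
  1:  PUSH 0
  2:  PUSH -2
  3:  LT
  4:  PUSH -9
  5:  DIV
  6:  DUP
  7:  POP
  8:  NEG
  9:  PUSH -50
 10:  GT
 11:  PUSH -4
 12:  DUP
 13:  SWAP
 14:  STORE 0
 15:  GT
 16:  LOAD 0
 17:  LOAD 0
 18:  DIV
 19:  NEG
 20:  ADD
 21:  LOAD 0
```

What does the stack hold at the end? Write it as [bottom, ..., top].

[0, -4]

PUSH 0    0
PUSH -2   0 -2
LT        0
PUSH -9   0 -9
DIV       0
DUP       0 0
POP       0
NEG       0
PUSH -50  0 -50
GT        1
PUSH -4   1 -4
DUP       1 -4 -4
SWAP      1 -4 -4
STORE 0   1 -4
GT        1
LOAD 0    1 -4
LOAD 0    1 -4 -4
DIV       1 1
NEG       1 -1
ADD       0
LOAD 0    0 -4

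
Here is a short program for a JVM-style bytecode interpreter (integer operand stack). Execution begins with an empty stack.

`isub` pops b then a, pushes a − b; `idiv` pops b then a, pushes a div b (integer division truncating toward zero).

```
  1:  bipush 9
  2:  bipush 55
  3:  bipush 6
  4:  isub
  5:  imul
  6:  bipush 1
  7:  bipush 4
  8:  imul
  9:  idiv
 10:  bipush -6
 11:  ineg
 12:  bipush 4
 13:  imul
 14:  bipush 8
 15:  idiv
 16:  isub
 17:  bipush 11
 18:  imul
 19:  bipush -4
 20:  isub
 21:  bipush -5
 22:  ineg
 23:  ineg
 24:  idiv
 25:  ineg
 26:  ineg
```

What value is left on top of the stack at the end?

bipush 9  : [9]
bipush 55 : [9, 55]
bipush 6  : [9, 55, 6]
isub      : [9, 49]
imul      : [441]
bipush 1  : [441, 1]
bipush 4  : [441, 1, 4]
imul      : [441, 4]
idiv      : [110]
bipush -6 : [110, -6]
ineg      : [110, 6]
bipush 4  : [110, 6, 4]
imul      : [110, 24]
bipush 8  : [110, 24, 8]
idiv      : [110, 3]
isub      : [107]
bipush 11 : [107, 11]
imul      : [1177]
bipush -4 : [1177, -4]
isub      : [1181]
bipush -5 : [1181, -5]
ineg      : [1181, 5]
ineg      : [1181, -5]
idiv      : [-236]
ineg      : [236]
ineg      : [-236]

-236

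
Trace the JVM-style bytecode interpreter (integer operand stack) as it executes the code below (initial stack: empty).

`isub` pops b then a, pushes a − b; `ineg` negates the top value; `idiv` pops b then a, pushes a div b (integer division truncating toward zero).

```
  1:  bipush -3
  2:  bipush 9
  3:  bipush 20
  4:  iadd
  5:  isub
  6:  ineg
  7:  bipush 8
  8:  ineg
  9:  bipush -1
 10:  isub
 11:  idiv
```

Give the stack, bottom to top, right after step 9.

bipush -3 -> [-3]
bipush 9  -> [-3, 9]
bipush 20 -> [-3, 9, 20]
iadd      -> [-3, 29]
isub      -> [-32]
ineg      -> [32]
bipush 8  -> [32, 8]
ineg      -> [32, -8]
bipush -1 -> [32, -8, -1]

[32, -8, -1]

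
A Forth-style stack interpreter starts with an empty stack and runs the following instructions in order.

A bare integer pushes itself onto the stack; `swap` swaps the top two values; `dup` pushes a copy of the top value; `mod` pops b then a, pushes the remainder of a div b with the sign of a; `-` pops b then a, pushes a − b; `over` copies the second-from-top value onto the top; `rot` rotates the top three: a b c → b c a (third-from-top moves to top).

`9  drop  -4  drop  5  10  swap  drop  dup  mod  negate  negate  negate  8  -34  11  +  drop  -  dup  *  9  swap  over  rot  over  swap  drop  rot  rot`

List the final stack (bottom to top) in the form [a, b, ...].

[9, 64, 9]

9      -> [9]
drop   -> []
-4     -> [-4]
drop   -> []
5      -> [5]
10     -> [5, 10]
swap   -> [10, 5]
drop   -> [10]
dup    -> [10, 10]
mod    -> [0]
negate -> [0]
negate -> [0]
negate -> [0]
8      -> [0, 8]
-34    -> [0, 8, -34]
11     -> [0, 8, -34, 11]
+      -> [0, 8, -23]
drop   -> [0, 8]
-      -> [-8]
dup    -> [-8, -8]
*      -> [64]
9      -> [64, 9]
swap   -> [9, 64]
over   -> [9, 64, 9]
rot    -> [64, 9, 9]
over   -> [64, 9, 9, 9]
swap   -> [64, 9, 9, 9]
drop   -> [64, 9, 9]
rot    -> [9, 9, 64]
rot    -> [9, 64, 9]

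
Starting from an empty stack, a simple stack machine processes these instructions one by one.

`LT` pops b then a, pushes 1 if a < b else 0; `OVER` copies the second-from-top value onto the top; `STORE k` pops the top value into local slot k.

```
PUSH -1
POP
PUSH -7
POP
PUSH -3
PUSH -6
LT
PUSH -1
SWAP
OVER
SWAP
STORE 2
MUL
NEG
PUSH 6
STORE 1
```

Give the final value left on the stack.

PUSH -1 → [-1]
POP     → []
PUSH -7 → [-7]
POP     → []
PUSH -3 → [-3]
PUSH -6 → [-3, -6]
LT      → [0]
PUSH -1 → [0, -1]
SWAP    → [-1, 0]
OVER    → [-1, 0, -1]
SWAP    → [-1, -1, 0]
STORE 2 → [-1, -1]
MUL     → [1]
NEG     → [-1]
PUSH 6  → [-1, 6]
STORE 1 → [-1]

-1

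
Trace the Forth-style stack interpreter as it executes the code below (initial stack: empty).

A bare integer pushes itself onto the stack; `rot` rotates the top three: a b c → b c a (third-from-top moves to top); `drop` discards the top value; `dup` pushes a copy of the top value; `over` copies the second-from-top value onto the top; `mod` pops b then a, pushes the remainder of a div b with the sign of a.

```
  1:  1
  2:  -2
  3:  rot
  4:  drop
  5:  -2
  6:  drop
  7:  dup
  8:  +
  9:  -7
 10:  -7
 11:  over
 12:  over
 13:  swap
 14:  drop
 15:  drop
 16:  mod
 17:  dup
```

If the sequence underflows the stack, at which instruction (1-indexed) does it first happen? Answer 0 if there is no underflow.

3

1  -> 1
-2 -> 1 -2
rot  — needs 3 operands, stack has 2 → underflow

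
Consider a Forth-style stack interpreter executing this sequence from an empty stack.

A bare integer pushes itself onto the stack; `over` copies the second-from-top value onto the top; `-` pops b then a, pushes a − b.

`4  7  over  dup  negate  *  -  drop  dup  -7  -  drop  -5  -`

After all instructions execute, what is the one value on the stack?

9

4      -> [4]
7      -> [4, 7]
over   -> [4, 7, 4]
dup    -> [4, 7, 4, 4]
negate -> [4, 7, 4, -4]
*      -> [4, 7, -16]
-      -> [4, 23]
drop   -> [4]
dup    -> [4, 4]
-7     -> [4, 4, -7]
-      -> [4, 11]
drop   -> [4]
-5     -> [4, -5]
-      -> [9]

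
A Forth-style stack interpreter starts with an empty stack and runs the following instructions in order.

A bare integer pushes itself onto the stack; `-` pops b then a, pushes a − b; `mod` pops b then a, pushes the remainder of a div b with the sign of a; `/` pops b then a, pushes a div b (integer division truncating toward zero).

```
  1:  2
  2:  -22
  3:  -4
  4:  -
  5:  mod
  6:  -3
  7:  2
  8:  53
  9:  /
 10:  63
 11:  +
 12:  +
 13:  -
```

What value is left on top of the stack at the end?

2   → [2]
-22 → [2, -22]
-4  → [2, -22, -4]
-   → [2, -18]
mod → [2]
-3  → [2, -3]
2   → [2, -3, 2]
53  → [2, -3, 2, 53]
/   → [2, -3, 0]
63  → [2, -3, 0, 63]
+   → [2, -3, 63]
+   → [2, 60]
-   → [-58]

-58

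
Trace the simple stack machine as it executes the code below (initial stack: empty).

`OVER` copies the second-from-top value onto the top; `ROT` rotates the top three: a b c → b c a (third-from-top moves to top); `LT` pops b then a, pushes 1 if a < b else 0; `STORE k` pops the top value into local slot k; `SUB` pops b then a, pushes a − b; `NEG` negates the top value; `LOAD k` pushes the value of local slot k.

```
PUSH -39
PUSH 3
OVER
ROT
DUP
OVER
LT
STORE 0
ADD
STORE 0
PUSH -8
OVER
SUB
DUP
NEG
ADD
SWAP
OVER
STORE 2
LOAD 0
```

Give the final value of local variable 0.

-78

PUSH -39 -> -39
PUSH 3   -> -39 3
OVER     -> -39 3 -39
ROT      -> 3 -39 -39
DUP      -> 3 -39 -39 -39
OVER     -> 3 -39 -39 -39 -39
LT       -> 3 -39 -39 0
STORE 0  -> 3 -39 -39
ADD      -> 3 -78
STORE 0  -> 3
PUSH -8  -> 3 -8
OVER     -> 3 -8 3
SUB      -> 3 -11
DUP      -> 3 -11 -11
NEG      -> 3 -11 11
ADD      -> 3 0
SWAP     -> 0 3
OVER     -> 0 3 0
STORE 2  -> 0 3
LOAD 0   -> 0 3 -78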